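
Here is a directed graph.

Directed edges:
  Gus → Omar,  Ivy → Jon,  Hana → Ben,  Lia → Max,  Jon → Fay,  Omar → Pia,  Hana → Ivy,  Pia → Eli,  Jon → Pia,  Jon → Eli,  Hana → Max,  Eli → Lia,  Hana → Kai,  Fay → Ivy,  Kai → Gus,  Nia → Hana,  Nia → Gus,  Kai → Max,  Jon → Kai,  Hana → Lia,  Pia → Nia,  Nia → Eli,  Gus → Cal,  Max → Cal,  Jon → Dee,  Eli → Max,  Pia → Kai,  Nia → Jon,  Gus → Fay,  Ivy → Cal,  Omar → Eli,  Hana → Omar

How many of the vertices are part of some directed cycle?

9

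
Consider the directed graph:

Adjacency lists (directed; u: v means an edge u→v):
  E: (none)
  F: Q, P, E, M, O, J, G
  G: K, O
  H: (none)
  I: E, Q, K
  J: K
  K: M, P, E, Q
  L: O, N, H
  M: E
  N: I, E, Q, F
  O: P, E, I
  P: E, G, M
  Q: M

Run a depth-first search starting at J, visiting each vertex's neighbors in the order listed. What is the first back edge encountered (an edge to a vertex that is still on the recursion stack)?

G→K

DFS from J (visiting each vertex's neighbors in the order listed); mark gray on enter, black on exit:
J gray
  K gray
    M gray
      E gray
      E black
    M black
    P gray
      P→E: E black — skip
      G gray
        G→K: K is gray → back edge
First back edge: G → K.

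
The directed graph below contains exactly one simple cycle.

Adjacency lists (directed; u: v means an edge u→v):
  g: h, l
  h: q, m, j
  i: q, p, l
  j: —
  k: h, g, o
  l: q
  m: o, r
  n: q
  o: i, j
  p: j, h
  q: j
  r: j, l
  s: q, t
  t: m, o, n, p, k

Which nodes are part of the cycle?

DFS with gray/black marking from m:
m gray
  o gray
    i gray
      q gray
        j gray
        j black
      q black
      p gray
        p→j: j black — skip
        h gray
          h→q: q black — skip
          h→m: m is gray → back edge
Back edge closes the cycle m → o → i → p → h → m; its vertices are {h, i, m, o, p}.

h, i, m, o, p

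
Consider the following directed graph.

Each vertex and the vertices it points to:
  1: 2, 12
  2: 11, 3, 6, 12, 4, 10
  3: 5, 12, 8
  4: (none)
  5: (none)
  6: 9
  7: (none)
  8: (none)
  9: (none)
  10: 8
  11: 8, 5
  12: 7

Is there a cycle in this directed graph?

DFS with white/gray/black marking, starting from 4:
4 gray
4 black
1 gray
  2 gray
    11 gray
      8 gray
      8 black
      5 gray
      5 black
    11 black
    3 gray
      3→5: 5 black — skip
      12 gray
        7 gray
        7 black
      12 black
      3→8: 8 black — skip
    3 black
    6 gray
      9 gray
      9 black
    6 black
    2→12: 12 black — skip
    2→4: 4 black — skip
    10 gray
      10→8: 8 black — skip
    10 black
  2 black
  1→12: 12 black — skip
1 black
Every edge goes to a white or black vertex — no back edge, so the graph is acyclic.

No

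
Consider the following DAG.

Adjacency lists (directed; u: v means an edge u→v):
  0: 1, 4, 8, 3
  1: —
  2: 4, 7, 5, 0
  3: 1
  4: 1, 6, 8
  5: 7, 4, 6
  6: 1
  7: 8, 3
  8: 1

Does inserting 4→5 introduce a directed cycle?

Yes

Adding 4→5 creates a cycle iff 5 can already reach 4.
Path from 5: 5 → 4.
So 5 → … → 4 → 5 is a cycle.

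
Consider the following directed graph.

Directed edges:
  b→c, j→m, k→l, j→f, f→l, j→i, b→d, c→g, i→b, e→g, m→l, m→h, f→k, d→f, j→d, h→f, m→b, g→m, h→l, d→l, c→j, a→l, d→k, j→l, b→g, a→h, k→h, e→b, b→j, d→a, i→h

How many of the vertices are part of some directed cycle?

A vertex is on a directed cycle iff it belongs to a strongly connected component of size ≥ 2 (or has a self-loop).
The vertices on cycles are {b, c, f, g, h, i, j, k, m} — 9 in total.

9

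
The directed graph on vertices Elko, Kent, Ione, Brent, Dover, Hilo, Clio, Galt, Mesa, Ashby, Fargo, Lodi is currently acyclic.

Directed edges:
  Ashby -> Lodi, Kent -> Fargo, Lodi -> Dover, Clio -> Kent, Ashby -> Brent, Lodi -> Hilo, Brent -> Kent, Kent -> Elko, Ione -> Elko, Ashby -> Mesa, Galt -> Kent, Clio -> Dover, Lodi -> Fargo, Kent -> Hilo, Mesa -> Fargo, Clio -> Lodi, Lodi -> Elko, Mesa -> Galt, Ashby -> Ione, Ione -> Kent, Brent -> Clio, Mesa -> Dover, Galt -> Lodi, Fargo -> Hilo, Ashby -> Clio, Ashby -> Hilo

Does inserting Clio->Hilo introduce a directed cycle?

No

Adding Clio→Hilo creates a cycle iff Hilo can already reach Clio.
Explore from Hilo: no path reaches Clio. The graph stays acyclic.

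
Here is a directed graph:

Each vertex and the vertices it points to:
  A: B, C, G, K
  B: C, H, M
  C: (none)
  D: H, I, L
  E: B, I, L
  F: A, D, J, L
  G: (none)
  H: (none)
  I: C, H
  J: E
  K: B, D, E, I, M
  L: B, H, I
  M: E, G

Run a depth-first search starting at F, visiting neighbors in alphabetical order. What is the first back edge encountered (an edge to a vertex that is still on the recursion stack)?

DFS from F (visiting neighbors in alphabetical order); mark gray on enter, black on exit:
F gray
  A gray
    B gray
      C gray
      C black
      H gray
      H black
      M gray
        E gray
          E→B: B is gray → back edge
First back edge: E → B.

E→B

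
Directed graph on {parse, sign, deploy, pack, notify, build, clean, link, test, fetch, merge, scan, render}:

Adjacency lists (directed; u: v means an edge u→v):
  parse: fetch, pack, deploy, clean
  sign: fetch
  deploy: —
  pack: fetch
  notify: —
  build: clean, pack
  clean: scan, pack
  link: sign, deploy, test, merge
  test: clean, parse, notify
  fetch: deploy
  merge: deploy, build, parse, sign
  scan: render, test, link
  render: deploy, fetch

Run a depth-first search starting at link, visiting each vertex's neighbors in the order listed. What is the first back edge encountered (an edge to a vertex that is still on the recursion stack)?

scan→test

DFS from link (visiting each vertex's neighbors in the order listed); mark gray on enter, black on exit:
link gray
  sign gray
    fetch gray
      deploy gray
      deploy black
    fetch black
  sign black
  link→deploy: deploy black — skip
  test gray
    clean gray
      scan gray
        render gray
          render→deploy: deploy black — skip
          render→fetch: fetch black — skip
        render black
        scan→test: test is gray → back edge
First back edge: scan → test.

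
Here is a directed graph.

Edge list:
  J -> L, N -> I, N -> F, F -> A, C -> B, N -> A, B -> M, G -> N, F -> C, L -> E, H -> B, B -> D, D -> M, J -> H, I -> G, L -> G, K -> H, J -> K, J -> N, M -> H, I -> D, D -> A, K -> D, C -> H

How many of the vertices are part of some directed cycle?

A vertex is on a directed cycle iff it belongs to a strongly connected component of size ≥ 2 (or has a self-loop).
The vertices on cycles are {B, D, G, H, I, M, N} — 7 in total.

7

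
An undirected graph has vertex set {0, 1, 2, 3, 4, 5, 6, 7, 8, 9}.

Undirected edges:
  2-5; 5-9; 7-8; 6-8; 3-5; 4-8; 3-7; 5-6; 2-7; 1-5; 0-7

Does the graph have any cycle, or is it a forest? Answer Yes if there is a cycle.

Yes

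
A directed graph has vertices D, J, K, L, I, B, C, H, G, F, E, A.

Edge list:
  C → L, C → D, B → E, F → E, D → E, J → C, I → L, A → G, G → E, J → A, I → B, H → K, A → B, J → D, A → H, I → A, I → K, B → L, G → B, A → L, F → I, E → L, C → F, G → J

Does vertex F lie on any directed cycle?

F is on a cycle iff F can reach itself via ≥1 edge.
F → I → A → G → J → C → F — yes.

Yes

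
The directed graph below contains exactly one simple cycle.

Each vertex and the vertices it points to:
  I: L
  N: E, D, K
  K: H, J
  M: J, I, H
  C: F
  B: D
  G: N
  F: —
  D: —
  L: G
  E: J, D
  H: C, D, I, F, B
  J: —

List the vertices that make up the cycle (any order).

DFS with gray/black marking from H:
H gray
  C gray
    F gray
    F black
  C black
  D gray
  D black
  I gray
    L gray
      G gray
        N gray
          E gray
            J gray
            J black
            E→D: D black — skip
          E black
          N→D: D black — skip
          K gray
            K→H: H is gray → back edge
Back edge closes the cycle H → I → L → G → N → K → H; its vertices are {G, H, I, K, L, N}.

G, H, I, K, L, N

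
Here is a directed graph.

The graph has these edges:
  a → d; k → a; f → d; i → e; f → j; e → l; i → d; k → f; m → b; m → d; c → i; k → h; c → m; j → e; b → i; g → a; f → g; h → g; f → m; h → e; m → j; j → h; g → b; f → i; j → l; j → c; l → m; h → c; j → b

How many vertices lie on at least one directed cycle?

A vertex is on a directed cycle iff it belongs to a strongly connected component of size ≥ 2 (or has a self-loop).
The vertices on cycles are {b, c, e, g, h, i, j, l, m} — 9 in total.

9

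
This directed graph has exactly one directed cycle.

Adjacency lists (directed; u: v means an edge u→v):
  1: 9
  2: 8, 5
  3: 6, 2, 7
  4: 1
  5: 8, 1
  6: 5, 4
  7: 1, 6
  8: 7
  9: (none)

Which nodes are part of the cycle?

DFS with gray/black marking from 7:
7 gray
  1 gray
    9 gray
    9 black
  1 black
  6 gray
    5 gray
      8 gray
        8→7: 7 is gray → back edge
Back edge closes the cycle 7 → 6 → 5 → 8 → 7; its vertices are {5, 6, 7, 8}.

5, 6, 7, 8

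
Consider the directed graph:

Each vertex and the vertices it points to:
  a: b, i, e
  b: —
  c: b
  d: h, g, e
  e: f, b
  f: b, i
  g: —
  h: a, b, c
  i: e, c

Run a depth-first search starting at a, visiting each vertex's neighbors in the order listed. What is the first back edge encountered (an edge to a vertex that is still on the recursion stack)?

DFS from a (visiting each vertex's neighbors in the order listed); mark gray on enter, black on exit:
a gray
  b gray
  b black
  i gray
    e gray
      f gray
        f→b: b black — skip
        f→i: i is gray → back edge
First back edge: f → i.

f→i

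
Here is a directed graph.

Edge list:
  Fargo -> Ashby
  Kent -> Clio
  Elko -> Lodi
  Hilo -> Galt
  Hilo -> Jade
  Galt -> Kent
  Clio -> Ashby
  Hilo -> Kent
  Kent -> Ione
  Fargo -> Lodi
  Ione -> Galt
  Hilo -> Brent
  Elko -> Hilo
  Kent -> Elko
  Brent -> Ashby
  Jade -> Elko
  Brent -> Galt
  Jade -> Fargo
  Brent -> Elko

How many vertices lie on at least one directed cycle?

A vertex is on a directed cycle iff it belongs to a strongly connected component of size ≥ 2 (or has a self-loop).
The vertices on cycles are {Elko, Galt, Hilo, Ione, Jade, Kent, Brent} — 7 in total.

7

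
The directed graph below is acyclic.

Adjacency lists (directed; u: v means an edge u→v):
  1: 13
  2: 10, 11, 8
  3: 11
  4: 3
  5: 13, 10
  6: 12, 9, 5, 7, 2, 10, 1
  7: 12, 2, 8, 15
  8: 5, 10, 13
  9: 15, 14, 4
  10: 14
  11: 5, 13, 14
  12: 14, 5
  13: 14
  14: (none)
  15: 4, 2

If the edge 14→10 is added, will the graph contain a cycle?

Yes

Adding 14→10 creates a cycle iff 10 can already reach 14.
Path from 10: 10 → 14.
So 10 → … → 14 → 10 is a cycle.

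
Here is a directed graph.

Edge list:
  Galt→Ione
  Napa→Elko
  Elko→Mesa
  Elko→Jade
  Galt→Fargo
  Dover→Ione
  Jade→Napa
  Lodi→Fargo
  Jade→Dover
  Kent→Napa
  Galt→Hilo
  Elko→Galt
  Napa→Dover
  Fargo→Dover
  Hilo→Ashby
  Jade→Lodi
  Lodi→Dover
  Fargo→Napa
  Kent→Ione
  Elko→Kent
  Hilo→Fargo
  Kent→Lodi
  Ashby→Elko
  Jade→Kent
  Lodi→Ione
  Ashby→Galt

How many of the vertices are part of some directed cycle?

A vertex is on a directed cycle iff it belongs to a strongly connected component of size ≥ 2 (or has a self-loop).
The vertices on cycles are {Elko, Galt, Hilo, Jade, Kent, Lodi, Napa, Ashby, Fargo} — 9 in total.

9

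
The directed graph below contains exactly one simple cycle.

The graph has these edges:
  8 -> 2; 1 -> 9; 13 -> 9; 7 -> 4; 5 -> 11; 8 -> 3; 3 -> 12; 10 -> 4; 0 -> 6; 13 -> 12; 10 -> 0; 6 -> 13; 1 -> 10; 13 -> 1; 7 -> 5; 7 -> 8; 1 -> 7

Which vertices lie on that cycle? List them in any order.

DFS with gray/black marking from 1:
1 gray
  7 gray
    8 gray
      2 gray
      2 black
      3 gray
        12 gray
        12 black
      3 black
    8 black
    4 gray
    4 black
    5 gray
      11 gray
      11 black
    5 black
  7 black
  10 gray
    0 gray
      6 gray
        13 gray
          9 gray
          9 black
          13→1: 1 is gray → back edge
Back edge closes the cycle 1 → 10 → 0 → 6 → 13 → 1; its vertices are {0, 1, 6, 10, 13}.

0, 1, 6, 10, 13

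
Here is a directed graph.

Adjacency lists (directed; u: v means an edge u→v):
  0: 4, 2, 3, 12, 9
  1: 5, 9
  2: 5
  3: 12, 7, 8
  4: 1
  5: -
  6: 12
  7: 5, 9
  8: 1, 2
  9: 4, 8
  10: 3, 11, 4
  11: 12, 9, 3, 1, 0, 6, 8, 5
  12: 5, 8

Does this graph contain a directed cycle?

Yes

DFS with white/gray/black marking, starting from 2:
2 gray
  5 gray
  5 black
2 black
0 gray
  4 gray
    1 gray
      1→5: 5 black — skip
      9 gray
        9→4: 4 is gray → back edge
Back edge found, so a cycle exists: 4 → 1 → 9 → 4.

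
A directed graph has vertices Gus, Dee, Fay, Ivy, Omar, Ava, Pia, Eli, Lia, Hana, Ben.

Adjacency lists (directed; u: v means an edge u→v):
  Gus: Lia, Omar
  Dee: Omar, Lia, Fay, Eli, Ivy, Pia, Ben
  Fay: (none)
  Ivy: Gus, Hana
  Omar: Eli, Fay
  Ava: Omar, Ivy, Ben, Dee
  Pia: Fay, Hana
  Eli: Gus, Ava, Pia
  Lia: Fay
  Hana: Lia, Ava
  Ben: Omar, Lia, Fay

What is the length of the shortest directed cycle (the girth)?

For each vertex v, BFS finds the shortest path from v back to v.
The shortest such closed walk is Dee → Eli → Ava → Dee, length 3.

3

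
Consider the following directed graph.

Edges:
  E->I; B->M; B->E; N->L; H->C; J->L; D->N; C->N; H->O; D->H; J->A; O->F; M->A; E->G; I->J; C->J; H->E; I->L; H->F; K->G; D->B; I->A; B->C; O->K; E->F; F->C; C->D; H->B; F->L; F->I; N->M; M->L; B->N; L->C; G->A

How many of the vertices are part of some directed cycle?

12

A vertex is on a directed cycle iff it belongs to a strongly connected component of size ≥ 2 (or has a self-loop).
The vertices on cycles are {B, C, D, E, F, H, I, J, L, M, N, O} — 12 in total.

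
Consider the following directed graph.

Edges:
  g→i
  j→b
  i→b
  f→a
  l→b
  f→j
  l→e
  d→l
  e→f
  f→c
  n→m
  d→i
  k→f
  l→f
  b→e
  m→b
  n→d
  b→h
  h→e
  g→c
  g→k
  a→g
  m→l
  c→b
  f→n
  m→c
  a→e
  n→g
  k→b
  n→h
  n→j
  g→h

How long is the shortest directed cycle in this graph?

For each vertex v, BFS finds the shortest path from v back to v.
The shortest such closed walk is f → a → e → f, length 3.

3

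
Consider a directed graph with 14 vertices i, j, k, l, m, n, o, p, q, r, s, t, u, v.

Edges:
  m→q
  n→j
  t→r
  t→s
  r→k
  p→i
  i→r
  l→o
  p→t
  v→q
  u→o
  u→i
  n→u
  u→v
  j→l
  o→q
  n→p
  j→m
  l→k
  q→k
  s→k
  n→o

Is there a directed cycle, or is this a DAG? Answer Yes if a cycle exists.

No

DFS with white/gray/black marking, starting from l:
l gray
  o gray
    q gray
      k gray
      k black
    q black
  o black
  l→k: k black — skip
l black
i gray
  r gray
    r→k: k black — skip
  r black
i black
j gray
  m gray
    m→q: q black — skip
  m black
  j→l: l black — skip
j black
n gray
  u gray
    v gray
      v→q: q black — skip
    v black
    u→o: o black — skip
    u→i: i black — skip
  u black
  p gray
    t gray
      t→r: r black — skip
      s gray
        s→k: k black — skip
      s black
    t black
    p→i: i black — skip
  p black
  n→o: o black — skip
  n→j: j black — skip
n black
Every edge goes to a white or black vertex — no back edge, so the graph is acyclic.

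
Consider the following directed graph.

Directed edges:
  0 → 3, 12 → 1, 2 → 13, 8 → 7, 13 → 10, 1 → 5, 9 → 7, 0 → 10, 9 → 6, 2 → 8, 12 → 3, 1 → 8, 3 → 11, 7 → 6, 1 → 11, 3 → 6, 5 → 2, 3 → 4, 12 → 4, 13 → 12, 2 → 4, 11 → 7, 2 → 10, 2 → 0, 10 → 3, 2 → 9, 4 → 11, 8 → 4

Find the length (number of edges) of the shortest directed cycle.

For each vertex v, BFS finds the shortest path from v back to v.
The shortest such closed walk is 2 → 13 → 12 → 1 → 5 → 2, length 5.

5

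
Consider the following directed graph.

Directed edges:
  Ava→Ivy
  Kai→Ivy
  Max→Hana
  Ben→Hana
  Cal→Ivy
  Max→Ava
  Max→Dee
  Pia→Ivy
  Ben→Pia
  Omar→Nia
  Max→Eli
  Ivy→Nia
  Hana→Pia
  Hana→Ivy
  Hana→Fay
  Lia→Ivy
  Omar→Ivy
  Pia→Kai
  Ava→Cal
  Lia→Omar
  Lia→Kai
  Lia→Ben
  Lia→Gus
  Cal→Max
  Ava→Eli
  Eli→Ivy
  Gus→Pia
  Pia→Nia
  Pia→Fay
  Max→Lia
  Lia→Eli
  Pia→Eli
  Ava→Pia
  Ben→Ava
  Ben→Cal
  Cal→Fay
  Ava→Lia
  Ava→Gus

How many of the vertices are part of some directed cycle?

5

A vertex is on a directed cycle iff it belongs to a strongly connected component of size ≥ 2 (or has a self-loop).
The vertices on cycles are {Ava, Ben, Cal, Lia, Max} — 5 in total.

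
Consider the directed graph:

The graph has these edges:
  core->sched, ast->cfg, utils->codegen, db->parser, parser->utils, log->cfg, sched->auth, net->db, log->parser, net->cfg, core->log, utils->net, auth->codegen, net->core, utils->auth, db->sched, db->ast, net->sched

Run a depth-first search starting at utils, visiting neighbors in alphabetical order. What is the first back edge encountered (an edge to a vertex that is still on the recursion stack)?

parser→utils

DFS from utils (visiting neighbors in alphabetical order); mark gray on enter, black on exit:
utils gray
  auth gray
    codegen gray
    codegen black
  auth black
  utils→codegen: codegen black — skip
  net gray
    cfg gray
    cfg black
    core gray
      log gray
        log→cfg: cfg black — skip
        parser gray
          parser→utils: utils is gray → back edge
First back edge: parser → utils.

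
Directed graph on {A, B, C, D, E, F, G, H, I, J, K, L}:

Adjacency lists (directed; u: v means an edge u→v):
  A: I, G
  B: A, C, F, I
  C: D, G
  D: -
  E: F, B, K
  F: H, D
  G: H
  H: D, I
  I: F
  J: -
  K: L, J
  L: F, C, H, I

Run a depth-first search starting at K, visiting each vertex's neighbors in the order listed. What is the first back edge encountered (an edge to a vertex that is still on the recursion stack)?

I->F

DFS from K (visiting each vertex's neighbors in the order listed); mark gray on enter, black on exit:
K gray
  L gray
    F gray
      H gray
        D gray
        D black
        I gray
          I→F: F is gray → back edge
First back edge: I → F.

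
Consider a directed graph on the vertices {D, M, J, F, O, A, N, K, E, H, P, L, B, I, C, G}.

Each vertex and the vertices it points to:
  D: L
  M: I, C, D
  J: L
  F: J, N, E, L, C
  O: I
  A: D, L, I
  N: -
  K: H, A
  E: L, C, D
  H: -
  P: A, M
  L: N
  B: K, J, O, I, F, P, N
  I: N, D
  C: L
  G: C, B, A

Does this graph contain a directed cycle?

No

DFS with white/gray/black marking, starting from C:
C gray
  L gray
    N gray
    N black
  L black
C black
D gray
  D→L: L black — skip
D black
M gray
  I gray
    I→N: N black — skip
    I→D: D black — skip
  I black
  M→C: C black — skip
  M→D: D black — skip
M black
J gray
  J→L: L black — skip
J black
F gray
  F→J: J black — skip
  F→N: N black — skip
  E gray
    E→L: L black — skip
    E→C: C black — skip
    E→D: D black — skip
  E black
  F→L: L black — skip
  F→C: C black — skip
F black
O gray
  O→I: I black — skip
O black
A gray
  A→D: D black — skip
  A→L: L black — skip
  A→I: I black — skip
A black
K gray
  H gray
  H black
  K→A: A black — skip
K black
P gray
  P→A: A black — skip
  P→M: M black — skip
P black
B gray
  B→K: K black — skip
  B→J: J black — skip
  B→O: O black — skip
  B→I: I black — skip
  B→F: F black — skip
  B→P: P black — skip
  B→N: N black — skip
B black
G gray
  G→C: C black — skip
  G→B: B black — skip
  G→A: A black — skip
G black
Every edge goes to a white or black vertex — no back edge, so the graph is acyclic.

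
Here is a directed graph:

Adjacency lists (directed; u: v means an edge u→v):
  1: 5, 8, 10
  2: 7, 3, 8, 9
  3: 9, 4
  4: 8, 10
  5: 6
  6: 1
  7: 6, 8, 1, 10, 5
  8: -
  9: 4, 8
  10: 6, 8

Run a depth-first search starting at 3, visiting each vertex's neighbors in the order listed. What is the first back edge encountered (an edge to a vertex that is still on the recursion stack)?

5→6

DFS from 3 (visiting each vertex's neighbors in the order listed); mark gray on enter, black on exit:
3 gray
  9 gray
    4 gray
      8 gray
      8 black
      10 gray
        6 gray
          1 gray
            5 gray
              5→6: 6 is gray → back edge
First back edge: 5 → 6.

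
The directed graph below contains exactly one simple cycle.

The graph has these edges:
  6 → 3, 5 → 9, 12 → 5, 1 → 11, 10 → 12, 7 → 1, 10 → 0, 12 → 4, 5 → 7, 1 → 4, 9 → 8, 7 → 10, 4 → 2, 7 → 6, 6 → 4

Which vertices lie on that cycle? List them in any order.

DFS with gray/black marking from 5:
5 gray
  7 gray
    10 gray
      0 gray
      0 black
      12 gray
        12→5: 5 is gray → back edge
Back edge closes the cycle 5 → 7 → 10 → 12 → 5; its vertices are {5, 7, 10, 12}.

5, 7, 10, 12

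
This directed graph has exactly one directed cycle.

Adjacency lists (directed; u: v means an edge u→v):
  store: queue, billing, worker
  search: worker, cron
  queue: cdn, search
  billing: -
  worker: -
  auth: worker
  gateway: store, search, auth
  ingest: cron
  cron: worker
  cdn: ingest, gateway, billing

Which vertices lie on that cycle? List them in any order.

cdn, queue, store, gateway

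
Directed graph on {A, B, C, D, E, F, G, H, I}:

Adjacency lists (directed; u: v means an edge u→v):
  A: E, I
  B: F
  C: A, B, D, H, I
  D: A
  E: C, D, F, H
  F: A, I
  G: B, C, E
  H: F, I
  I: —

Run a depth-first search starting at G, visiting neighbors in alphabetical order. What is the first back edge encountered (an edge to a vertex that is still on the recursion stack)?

DFS from G (visiting neighbors in alphabetical order); mark gray on enter, black on exit:
G gray
  B gray
    F gray
      A gray
        E gray
          C gray
            C→A: A is gray → back edge
First back edge: C → A.

C->A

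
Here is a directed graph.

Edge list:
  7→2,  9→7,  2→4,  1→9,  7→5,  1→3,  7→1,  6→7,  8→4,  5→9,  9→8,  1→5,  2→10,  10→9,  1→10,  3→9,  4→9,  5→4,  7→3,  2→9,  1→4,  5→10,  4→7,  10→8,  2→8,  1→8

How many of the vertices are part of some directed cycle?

A vertex is on a directed cycle iff it belongs to a strongly connected component of size ≥ 2 (or has a self-loop).
The vertices on cycles are {1, 2, 3, 4, 5, 7, 8, 9, 10} — 9 in total.

9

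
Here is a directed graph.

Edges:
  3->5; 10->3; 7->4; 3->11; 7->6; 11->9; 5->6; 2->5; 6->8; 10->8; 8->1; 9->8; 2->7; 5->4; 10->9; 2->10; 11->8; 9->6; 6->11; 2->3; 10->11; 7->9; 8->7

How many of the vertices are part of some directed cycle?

5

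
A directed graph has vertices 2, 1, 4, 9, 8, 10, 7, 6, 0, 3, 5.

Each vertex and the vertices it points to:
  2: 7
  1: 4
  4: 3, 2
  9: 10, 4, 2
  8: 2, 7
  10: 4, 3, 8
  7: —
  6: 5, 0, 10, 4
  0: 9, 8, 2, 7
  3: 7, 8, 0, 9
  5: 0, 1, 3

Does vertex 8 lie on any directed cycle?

8 lies on a cycle iff there is a path from 8 back to itself.
Exploring from 8, it never reaches itself; equivalently, its strongly connected component is a singleton.

No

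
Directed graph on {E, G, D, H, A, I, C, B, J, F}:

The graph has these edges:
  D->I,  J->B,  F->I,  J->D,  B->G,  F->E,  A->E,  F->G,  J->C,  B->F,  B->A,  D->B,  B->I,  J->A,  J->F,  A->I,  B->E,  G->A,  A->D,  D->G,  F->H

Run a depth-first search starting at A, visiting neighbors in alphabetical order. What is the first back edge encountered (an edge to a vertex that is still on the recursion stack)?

B->A

DFS from A (visiting neighbors in alphabetical order); mark gray on enter, black on exit:
A gray
  D gray
    B gray
      B→A: A is gray → back edge
First back edge: B → A.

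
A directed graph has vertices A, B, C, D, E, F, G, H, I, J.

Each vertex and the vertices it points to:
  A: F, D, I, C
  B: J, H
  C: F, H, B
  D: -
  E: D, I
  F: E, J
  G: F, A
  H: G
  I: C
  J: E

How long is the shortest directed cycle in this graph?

For each vertex v, BFS finds the shortest path from v back to v.
The shortest such closed walk is G → A → C → H → G, length 4.

4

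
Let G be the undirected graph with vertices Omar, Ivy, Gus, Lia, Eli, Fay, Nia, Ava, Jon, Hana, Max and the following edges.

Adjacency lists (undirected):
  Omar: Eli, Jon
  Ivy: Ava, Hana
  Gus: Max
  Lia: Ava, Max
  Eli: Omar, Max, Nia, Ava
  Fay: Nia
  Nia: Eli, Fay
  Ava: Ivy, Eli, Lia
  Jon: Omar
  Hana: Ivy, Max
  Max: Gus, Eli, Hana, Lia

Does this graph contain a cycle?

Yes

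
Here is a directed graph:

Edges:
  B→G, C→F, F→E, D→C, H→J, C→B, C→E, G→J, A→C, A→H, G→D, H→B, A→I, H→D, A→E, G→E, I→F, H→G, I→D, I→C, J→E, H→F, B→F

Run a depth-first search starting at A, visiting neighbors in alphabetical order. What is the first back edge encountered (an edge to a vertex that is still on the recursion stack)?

DFS from A (visiting neighbors in alphabetical order); mark gray on enter, black on exit:
A gray
  C gray
    B gray
      F gray
        E gray
        E black
      F black
      G gray
        D gray
          D→C: C is gray → back edge
First back edge: D → C.

D→C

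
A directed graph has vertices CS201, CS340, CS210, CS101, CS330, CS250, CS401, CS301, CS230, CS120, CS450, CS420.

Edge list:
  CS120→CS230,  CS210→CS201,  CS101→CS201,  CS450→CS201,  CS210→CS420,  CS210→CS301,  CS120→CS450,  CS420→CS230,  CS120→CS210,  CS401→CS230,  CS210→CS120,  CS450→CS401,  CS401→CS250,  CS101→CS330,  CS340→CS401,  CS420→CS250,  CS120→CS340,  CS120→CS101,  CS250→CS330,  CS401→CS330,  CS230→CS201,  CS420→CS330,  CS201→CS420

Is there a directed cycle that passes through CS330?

CS330 lies on a cycle iff there is a path from CS330 back to itself.
Exploring from CS330, it never reaches itself; equivalently, its strongly connected component is a singleton.

No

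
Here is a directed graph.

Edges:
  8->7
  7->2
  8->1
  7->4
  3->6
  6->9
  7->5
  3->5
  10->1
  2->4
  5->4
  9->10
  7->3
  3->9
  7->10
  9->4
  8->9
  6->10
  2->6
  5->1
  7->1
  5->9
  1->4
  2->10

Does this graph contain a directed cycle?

DFS with white/gray/black marking, starting from 1:
1 gray
  4 gray
  4 black
1 black
10 gray
  10→1: 1 black — skip
10 black
3 gray
  5 gray
    5→4: 4 black — skip
    9 gray
      9→10: 10 black — skip
      9→4: 4 black — skip
    9 black
    5→1: 1 black — skip
  5 black
  3→9: 9 black — skip
  6 gray
    6→10: 10 black — skip
    6→9: 9 black — skip
  6 black
3 black
7 gray
  7→1: 1 black — skip
  7→10: 10 black — skip
  7→3: 3 black — skip
  7→4: 4 black — skip
  7→5: 5 black — skip
  2 gray
    2→10: 10 black — skip
    2→4: 4 black — skip
    2→6: 6 black — skip
  2 black
7 black
8 gray
  8→9: 9 black — skip
  8→1: 1 black — skip
  8→7: 7 black — skip
8 black
Every edge goes to a white or black vertex — no back edge, so the graph is acyclic.

No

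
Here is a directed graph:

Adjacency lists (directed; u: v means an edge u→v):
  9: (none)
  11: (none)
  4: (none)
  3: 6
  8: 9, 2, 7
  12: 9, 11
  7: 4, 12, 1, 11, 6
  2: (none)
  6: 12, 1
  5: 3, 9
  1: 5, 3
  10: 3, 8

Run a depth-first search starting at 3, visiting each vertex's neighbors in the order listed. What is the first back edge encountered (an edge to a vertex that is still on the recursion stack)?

5→3

DFS from 3 (visiting each vertex's neighbors in the order listed); mark gray on enter, black on exit:
3 gray
  6 gray
    12 gray
      9 gray
      9 black
      11 gray
      11 black
    12 black
    1 gray
      5 gray
        5→3: 3 is gray → back edge
First back edge: 5 → 3.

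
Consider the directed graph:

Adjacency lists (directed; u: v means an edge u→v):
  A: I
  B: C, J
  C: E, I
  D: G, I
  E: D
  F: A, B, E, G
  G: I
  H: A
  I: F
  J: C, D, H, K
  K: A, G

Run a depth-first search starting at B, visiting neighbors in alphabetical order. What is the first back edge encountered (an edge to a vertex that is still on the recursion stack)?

DFS from B (visiting neighbors in alphabetical order); mark gray on enter, black on exit:
B gray
  C gray
    E gray
      D gray
        G gray
          I gray
            F gray
              A gray
                A→I: I is gray → back edge
First back edge: A → I.

A->I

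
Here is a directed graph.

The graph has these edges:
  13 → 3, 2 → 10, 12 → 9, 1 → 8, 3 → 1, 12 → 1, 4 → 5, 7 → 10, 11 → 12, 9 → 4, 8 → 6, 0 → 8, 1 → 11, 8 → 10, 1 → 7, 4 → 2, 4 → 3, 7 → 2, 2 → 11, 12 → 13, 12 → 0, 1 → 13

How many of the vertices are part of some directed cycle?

9

A vertex is on a directed cycle iff it belongs to a strongly connected component of size ≥ 2 (or has a self-loop).
The vertices on cycles are {1, 2, 3, 4, 7, 9, 11, 12, 13} — 9 in total.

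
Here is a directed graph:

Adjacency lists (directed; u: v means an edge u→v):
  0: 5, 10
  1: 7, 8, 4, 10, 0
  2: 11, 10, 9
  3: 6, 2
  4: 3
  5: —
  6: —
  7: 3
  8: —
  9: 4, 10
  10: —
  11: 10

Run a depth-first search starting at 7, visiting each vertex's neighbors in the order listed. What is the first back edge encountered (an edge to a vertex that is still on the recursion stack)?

4->3

DFS from 7 (visiting each vertex's neighbors in the order listed); mark gray on enter, black on exit:
7 gray
  3 gray
    6 gray
    6 black
    2 gray
      11 gray
        10 gray
        10 black
      11 black
      2→10: 10 black — skip
      9 gray
        4 gray
          4→3: 3 is gray → back edge
First back edge: 4 → 3.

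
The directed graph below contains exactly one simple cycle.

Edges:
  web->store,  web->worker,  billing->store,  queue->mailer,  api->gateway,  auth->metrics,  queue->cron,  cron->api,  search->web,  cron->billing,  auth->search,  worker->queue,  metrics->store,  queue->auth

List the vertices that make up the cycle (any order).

DFS with gray/black marking from queue:
queue gray
  auth gray
    metrics gray
      store gray
      store black
    metrics black
    search gray
      web gray
        web→store: store black — skip
        worker gray
          worker→queue: queue is gray → back edge
Back edge closes the cycle queue → auth → search → web → worker → queue; its vertices are {web, auth, queue, search, worker}.

web, auth, queue, search, worker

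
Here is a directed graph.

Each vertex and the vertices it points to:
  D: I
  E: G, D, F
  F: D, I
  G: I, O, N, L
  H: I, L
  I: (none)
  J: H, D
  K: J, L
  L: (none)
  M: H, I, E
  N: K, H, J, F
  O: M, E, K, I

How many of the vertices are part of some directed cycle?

A vertex is on a directed cycle iff it belongs to a strongly connected component of size ≥ 2 (or has a self-loop).
The vertices on cycles are {E, G, M, O} — 4 in total.

4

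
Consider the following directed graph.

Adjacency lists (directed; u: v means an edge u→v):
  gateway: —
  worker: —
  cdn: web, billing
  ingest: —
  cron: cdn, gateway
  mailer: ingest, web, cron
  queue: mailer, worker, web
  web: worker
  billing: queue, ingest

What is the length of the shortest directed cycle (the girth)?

5

For each vertex v, BFS finds the shortest path from v back to v.
The shortest such closed walk is cdn → billing → queue → mailer → cron → cdn, length 5.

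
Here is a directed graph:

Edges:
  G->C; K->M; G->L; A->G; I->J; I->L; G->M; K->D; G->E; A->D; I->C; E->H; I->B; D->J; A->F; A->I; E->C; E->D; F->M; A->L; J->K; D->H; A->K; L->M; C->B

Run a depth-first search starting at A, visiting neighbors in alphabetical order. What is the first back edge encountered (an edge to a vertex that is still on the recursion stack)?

K->D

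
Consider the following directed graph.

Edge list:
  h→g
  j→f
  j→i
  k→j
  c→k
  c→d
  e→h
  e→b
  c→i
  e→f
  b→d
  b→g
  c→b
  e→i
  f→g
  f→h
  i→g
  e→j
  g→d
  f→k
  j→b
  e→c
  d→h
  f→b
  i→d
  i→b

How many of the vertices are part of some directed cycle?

A vertex is on a directed cycle iff it belongs to a strongly connected component of size ≥ 2 (or has a self-loop).
The vertices on cycles are {d, f, g, h, j, k} — 6 in total.

6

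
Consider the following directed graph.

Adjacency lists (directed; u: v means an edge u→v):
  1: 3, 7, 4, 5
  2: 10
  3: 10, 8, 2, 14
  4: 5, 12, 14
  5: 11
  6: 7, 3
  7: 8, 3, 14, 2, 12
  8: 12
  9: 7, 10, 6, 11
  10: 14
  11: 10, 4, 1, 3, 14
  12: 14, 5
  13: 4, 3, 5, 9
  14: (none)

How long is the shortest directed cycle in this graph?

3

For each vertex v, BFS finds the shortest path from v back to v.
The shortest such closed walk is 4 → 5 → 11 → 4, length 3.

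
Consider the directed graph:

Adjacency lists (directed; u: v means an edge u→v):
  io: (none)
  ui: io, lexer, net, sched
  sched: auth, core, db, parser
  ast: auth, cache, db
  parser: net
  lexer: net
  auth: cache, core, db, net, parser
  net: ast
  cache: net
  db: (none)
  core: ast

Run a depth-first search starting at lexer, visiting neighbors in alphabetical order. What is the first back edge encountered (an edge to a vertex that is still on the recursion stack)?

cache→net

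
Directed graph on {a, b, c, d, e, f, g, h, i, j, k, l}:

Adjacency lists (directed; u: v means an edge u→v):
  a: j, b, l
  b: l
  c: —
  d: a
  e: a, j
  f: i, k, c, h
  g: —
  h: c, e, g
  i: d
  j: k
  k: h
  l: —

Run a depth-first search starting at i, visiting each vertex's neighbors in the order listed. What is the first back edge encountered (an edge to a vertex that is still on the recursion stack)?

DFS from i (visiting each vertex's neighbors in the order listed); mark gray on enter, black on exit:
i gray
  d gray
    a gray
      j gray
        k gray
          h gray
            c gray
            c black
            e gray
              e→a: a is gray → back edge
First back edge: e → a.

e->a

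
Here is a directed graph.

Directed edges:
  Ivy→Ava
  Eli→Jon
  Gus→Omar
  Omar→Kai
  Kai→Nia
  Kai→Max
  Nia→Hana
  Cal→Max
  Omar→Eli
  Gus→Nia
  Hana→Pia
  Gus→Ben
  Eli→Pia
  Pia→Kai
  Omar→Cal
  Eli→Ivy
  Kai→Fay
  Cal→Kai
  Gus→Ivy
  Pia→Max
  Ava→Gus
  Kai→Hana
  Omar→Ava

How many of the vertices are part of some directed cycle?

A vertex is on a directed cycle iff it belongs to a strongly connected component of size ≥ 2 (or has a self-loop).
The vertices on cycles are {Ava, Eli, Gus, Ivy, Kai, Nia, Pia, Hana, Omar} — 9 in total.

9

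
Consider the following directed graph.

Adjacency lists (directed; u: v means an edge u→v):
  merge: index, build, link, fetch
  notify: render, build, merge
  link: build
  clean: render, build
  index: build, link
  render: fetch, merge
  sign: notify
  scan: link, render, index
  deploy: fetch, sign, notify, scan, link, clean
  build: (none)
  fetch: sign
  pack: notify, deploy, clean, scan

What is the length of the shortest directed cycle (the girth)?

4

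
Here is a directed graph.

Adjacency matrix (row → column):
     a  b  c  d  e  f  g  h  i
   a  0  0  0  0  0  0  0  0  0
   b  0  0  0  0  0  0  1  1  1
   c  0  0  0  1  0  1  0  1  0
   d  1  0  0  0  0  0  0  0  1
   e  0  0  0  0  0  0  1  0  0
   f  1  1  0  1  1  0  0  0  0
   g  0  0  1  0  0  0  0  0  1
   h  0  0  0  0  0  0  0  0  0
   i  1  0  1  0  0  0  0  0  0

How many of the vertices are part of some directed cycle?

A vertex is on a directed cycle iff it belongs to a strongly connected component of size ≥ 2 (or has a self-loop).
The vertices on cycles are {b, c, d, e, f, g, i} — 7 in total.

7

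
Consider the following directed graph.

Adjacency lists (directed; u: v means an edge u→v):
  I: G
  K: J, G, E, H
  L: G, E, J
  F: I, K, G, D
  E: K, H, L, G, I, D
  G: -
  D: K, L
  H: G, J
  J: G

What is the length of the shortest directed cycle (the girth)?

2

For each vertex v, BFS finds the shortest path from v back to v.
The shortest such closed walk is K → E → K, length 2.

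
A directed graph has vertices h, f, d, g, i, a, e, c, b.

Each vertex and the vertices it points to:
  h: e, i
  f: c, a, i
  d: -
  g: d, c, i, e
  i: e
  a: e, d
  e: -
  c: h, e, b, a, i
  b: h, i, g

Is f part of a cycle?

f lies on a cycle iff there is a path from f back to itself.
Exploring from f, it never reaches itself; equivalently, its strongly connected component is a singleton.

No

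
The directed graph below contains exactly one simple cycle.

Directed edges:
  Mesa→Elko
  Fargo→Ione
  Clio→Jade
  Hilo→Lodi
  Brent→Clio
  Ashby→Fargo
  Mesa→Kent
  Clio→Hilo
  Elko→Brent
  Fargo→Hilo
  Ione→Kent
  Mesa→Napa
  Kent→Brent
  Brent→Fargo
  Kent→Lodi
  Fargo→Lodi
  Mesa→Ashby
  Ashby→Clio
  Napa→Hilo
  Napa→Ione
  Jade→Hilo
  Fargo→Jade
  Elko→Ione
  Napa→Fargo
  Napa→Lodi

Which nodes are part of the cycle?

DFS with gray/black marking from Kent:
Kent gray
  Lodi gray
  Lodi black
  Brent gray
    Fargo gray
      Ione gray
        Ione→Kent: Kent is gray → back edge
Back edge closes the cycle Kent → Brent → Fargo → Ione → Kent; its vertices are {Ione, Kent, Brent, Fargo}.

Ione, Kent, Brent, Fargo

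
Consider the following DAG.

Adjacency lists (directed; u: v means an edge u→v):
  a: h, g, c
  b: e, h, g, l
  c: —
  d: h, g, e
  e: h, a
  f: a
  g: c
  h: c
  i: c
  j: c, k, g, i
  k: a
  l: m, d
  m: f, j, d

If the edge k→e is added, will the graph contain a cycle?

No

Adding k→e creates a cycle iff e can already reach k.
Explore from e: no path reaches k. The graph stays acyclic.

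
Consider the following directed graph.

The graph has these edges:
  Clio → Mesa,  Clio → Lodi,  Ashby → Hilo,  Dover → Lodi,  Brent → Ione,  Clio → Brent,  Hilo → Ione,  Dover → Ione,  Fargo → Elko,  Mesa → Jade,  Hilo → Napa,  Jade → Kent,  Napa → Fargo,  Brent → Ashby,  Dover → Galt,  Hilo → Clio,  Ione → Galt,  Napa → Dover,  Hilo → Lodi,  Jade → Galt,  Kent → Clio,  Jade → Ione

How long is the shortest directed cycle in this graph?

4

For each vertex v, BFS finds the shortest path from v back to v.
The shortest such closed walk is Hilo → Clio → Brent → Ashby → Hilo, length 4.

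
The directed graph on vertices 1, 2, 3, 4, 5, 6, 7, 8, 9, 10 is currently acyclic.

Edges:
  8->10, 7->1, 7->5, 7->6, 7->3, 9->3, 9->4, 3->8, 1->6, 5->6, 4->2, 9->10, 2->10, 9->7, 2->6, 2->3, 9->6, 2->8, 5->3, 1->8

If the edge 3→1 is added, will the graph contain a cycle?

Adding 3→1 creates a cycle iff 1 can already reach 3.
Explore from 1: no path reaches 3. The graph stays acyclic.

No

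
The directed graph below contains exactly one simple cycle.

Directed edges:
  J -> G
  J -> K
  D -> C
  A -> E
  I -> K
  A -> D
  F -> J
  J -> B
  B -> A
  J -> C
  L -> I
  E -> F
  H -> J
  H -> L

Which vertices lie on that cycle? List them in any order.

DFS with gray/black marking from J:
J gray
  G gray
  G black
  K gray
  K black
  B gray
    A gray
      E gray
        F gray
          F→J: J is gray → back edge
Back edge closes the cycle J → B → A → E → F → J; its vertices are {A, B, E, F, J}.

A, B, E, F, J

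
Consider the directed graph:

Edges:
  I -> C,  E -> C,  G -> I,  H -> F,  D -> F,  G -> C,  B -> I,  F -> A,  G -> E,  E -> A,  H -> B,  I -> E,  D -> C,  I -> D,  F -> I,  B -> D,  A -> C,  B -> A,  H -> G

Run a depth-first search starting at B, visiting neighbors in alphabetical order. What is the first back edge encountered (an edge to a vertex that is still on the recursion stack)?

I→D

DFS from B (visiting neighbors in alphabetical order); mark gray on enter, black on exit:
B gray
  A gray
    C gray
    C black
  A black
  D gray
    D→C: C black — skip
    F gray
      F→A: A black — skip
      I gray
        I→C: C black — skip
        I→D: D is gray → back edge
First back edge: I → D.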